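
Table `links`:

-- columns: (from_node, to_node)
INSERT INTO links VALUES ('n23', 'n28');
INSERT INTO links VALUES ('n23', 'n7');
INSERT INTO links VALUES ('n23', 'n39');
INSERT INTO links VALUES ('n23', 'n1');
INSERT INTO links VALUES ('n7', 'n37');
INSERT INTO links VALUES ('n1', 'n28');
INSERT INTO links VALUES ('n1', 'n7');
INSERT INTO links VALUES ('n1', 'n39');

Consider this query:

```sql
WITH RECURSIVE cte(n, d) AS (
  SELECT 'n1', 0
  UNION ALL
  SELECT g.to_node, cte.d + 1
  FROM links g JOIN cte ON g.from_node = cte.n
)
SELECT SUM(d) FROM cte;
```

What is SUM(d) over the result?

5

Base: (n1, d=0).
Iteration 1: edges from {n1} -> (n28, d=1), (n39, d=1), (n7, d=1).
Iteration 2: edges from {n28,n39,n7} -> (n37, d=2).
Iteration 3: no outgoing edges from {n37}; recursion stops.
SUM(d) = 0 + 1 + 1 + 1 + 2 = 5.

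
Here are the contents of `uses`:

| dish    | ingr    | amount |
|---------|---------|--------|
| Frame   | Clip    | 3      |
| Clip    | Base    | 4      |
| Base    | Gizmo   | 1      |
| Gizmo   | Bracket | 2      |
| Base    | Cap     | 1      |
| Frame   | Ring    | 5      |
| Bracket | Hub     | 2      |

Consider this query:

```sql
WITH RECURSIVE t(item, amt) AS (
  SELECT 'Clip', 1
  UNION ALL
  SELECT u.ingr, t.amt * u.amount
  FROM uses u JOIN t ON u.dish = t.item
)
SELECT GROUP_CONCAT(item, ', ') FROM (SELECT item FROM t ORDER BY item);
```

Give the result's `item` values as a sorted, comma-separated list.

Base: (Clip, amt=1).
Iteration 1: components of {Clip} -> Base = 1*4 = 4.
Iteration 2: components of {Base} -> Cap = 4*1 = 4, Gizmo = 4*1 = 4.
Iteration 3: components of {Cap,Gizmo} -> Bracket = 4*2 = 8.
Iteration 4: components of {Bracket} -> Hub = 8*2 = 16.
Iteration 5: no further components; recursion stops.

Base, Bracket, Cap, Clip, Gizmo, Hub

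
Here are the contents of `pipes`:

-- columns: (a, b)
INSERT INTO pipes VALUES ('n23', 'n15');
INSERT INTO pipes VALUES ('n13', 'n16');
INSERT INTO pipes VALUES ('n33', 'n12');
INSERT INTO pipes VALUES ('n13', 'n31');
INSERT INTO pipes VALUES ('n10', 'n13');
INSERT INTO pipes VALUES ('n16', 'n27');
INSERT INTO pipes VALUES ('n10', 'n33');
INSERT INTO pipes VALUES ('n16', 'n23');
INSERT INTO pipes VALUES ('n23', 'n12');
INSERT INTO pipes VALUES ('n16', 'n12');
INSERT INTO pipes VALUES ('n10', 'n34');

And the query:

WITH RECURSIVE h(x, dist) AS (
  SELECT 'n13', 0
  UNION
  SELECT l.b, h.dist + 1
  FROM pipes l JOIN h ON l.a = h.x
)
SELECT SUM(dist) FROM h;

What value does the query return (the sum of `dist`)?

Base: (n13, dist=0).
Iteration 1: edges from {n13} -> (n16, dist=1), (n31, dist=1).
Iteration 2: edges from {n16,n31} -> (n12, dist=2), (n23, dist=2), (n27, dist=2).
Iteration 3: edges from {n12,n23,n27} -> (n12, dist=3), (n15, dist=3).
Iteration 4: no outgoing edges from {n12,n15}; recursion stops.
SUM(dist) = 0 + 1 + 1 + 2 + 2 + 2 + 3 + 3 = 14.

14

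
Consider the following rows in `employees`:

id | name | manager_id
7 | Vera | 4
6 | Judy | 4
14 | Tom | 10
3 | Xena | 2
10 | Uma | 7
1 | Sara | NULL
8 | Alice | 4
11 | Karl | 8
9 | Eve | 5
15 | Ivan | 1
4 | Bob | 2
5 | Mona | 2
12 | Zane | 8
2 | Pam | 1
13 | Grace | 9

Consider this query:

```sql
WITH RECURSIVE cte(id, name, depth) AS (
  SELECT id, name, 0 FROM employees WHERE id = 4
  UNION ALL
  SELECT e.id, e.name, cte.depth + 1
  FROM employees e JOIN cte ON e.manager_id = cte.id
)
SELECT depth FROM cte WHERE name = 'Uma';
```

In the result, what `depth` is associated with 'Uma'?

Base: id=4 (Bob) at depth 0.
Iteration 1: rows with manager_id in {4} -> Judy (id 6, depth 1), Vera (id 7, depth 1), Alice (id 8, depth 1).
Iteration 2: rows with manager_id in {6,7,8} -> Uma (id 10, depth 2), Karl (id 11, depth 2), Zane (id 12, depth 2).
Iteration 3: rows with manager_id in {10,11,12} -> Tom (id 14, depth 3).
Iteration 4: no rows with manager_id in {14}; recursion stops.

2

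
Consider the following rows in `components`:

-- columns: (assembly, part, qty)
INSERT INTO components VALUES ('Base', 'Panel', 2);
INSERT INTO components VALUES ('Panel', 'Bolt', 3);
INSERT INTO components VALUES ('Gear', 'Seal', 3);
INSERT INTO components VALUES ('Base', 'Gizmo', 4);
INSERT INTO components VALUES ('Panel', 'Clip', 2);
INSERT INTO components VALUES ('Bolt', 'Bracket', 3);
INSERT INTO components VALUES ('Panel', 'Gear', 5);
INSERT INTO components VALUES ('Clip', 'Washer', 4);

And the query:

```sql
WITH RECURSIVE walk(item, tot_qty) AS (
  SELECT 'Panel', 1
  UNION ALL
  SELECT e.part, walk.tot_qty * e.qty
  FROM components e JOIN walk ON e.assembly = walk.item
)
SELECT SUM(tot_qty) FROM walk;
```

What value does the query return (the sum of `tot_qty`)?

43

Base: (Panel, tot_qty=1).
Iteration 1: components of {Panel} -> Bolt = 1*3 = 3, Clip = 1*2 = 2, Gear = 1*5 = 5.
Iteration 2: components of {Bolt,Clip,Gear} -> Bracket = 3*3 = 9, Seal = 5*3 = 15, Washer = 2*4 = 8.
Iteration 3: no further components; recursion stops.
SUM(tot_qty) = 1 + 2 + 3 + 5 + 8 + 9 + 15 = 43.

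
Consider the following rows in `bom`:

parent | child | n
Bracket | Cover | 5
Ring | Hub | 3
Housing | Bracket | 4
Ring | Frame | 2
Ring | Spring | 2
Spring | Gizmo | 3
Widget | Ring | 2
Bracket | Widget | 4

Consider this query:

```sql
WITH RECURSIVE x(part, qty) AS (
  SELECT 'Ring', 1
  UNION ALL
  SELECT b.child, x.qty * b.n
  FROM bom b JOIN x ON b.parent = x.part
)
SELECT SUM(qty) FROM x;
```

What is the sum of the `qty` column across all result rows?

Base: (Ring, qty=1).
Iteration 1: components of {Ring} -> Frame = 1*2 = 2, Hub = 1*3 = 3, Spring = 1*2 = 2.
Iteration 2: components of {Frame,Hub,Spring} -> Gizmo = 2*3 = 6.
Iteration 3: no further components; recursion stops.
SUM(qty) = 1 + 3 + 2 + 2 + 6 = 14.

14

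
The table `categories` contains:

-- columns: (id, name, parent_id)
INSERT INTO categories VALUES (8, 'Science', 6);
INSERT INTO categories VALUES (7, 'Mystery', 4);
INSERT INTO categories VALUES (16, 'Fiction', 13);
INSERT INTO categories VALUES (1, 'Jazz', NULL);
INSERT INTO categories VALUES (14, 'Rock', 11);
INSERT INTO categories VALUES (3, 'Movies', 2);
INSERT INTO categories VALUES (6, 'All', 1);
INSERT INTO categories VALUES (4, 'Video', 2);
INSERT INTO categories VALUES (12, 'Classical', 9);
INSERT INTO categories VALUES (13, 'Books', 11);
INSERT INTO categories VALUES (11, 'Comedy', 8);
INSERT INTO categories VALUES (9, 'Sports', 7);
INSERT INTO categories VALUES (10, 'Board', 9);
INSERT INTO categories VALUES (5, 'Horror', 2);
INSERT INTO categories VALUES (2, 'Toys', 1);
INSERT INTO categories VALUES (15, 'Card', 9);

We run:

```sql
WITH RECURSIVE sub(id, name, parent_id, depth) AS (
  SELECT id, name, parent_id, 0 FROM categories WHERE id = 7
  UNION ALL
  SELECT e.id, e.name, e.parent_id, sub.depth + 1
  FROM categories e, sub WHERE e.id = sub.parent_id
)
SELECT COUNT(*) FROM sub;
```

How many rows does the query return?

4

Base: id=7 (Mystery), parent_id=4, depth 0.
Iteration 1: join on id=4 -> Video (id 4, parent_id=2, depth 1).
Iteration 2: join on id=2 -> Toys (id 2, parent_id=1, depth 2).
Iteration 3: join on id=1 -> Jazz (id 1, parent_id=NULL, depth 3).
Iteration 4: parent_id is NULL; no match; recursion stops.
Total rows emitted: 4.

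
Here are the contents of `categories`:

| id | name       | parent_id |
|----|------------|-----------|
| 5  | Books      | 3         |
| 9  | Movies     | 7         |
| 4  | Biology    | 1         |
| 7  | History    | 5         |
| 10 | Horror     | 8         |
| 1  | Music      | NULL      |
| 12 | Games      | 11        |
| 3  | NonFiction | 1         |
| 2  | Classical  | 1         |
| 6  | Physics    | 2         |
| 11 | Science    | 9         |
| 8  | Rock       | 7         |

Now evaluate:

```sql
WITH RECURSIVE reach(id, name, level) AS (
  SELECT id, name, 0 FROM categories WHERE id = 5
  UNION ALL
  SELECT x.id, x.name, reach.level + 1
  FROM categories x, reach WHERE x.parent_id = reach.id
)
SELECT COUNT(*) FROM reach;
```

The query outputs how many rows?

7

Base: id=5 (Books) at level 0.
Iteration 1: rows with parent_id in {5} -> History (id 7, level 1).
Iteration 2: rows with parent_id in {7} -> Rock (id 8, level 2), Movies (id 9, level 2).
Iteration 3: rows with parent_id in {8,9} -> Horror (id 10, level 3), Science (id 11, level 3).
Iteration 4: rows with parent_id in {10,11} -> Games (id 12, level 4).
Iteration 5: no rows with parent_id in {12}; recursion stops.
Total rows emitted: 7.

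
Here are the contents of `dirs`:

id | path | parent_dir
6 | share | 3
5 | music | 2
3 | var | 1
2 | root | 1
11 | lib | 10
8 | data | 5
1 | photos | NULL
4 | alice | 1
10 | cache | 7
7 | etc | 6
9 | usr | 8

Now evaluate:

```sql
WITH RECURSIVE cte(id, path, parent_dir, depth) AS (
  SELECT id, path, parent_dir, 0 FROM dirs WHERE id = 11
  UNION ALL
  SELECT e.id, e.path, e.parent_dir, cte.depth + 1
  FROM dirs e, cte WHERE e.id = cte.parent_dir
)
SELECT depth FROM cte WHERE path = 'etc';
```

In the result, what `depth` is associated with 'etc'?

Base: id=11 (lib), parent_dir=10, depth 0.
Iteration 1: join on id=10 -> cache (id 10, parent_dir=7, depth 1).
Iteration 2: join on id=7 -> etc (id 7, parent_dir=6, depth 2).
Iteration 3: join on id=6 -> share (id 6, parent_dir=3, depth 3).
Iteration 4: join on id=3 -> var (id 3, parent_dir=1, depth 4).
Iteration 5: join on id=1 -> photos (id 1, parent_dir=NULL, depth 5).
Iteration 6: parent_dir is NULL; no match; recursion stops.

2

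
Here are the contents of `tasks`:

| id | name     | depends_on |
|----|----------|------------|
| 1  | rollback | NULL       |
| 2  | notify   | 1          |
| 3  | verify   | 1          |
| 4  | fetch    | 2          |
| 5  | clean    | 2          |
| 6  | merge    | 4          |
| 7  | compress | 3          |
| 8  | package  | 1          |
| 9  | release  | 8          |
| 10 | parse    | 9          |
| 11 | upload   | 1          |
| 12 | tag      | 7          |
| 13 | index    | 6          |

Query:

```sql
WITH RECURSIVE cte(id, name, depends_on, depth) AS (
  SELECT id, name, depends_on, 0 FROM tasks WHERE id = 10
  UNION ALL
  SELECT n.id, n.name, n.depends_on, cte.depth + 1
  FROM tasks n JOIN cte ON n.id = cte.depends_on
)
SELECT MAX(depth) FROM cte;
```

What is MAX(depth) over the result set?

Base: id=10 (parse), depends_on=9, depth 0.
Iteration 1: join on id=9 -> release (id 9, depends_on=8, depth 1).
Iteration 2: join on id=8 -> package (id 8, depends_on=1, depth 2).
Iteration 3: join on id=1 -> rollback (id 1, depends_on=NULL, depth 3).
Iteration 4: depends_on is NULL; no match; recursion stops.
depth values: 0, 1, 2, 3; the maximum is 3.

3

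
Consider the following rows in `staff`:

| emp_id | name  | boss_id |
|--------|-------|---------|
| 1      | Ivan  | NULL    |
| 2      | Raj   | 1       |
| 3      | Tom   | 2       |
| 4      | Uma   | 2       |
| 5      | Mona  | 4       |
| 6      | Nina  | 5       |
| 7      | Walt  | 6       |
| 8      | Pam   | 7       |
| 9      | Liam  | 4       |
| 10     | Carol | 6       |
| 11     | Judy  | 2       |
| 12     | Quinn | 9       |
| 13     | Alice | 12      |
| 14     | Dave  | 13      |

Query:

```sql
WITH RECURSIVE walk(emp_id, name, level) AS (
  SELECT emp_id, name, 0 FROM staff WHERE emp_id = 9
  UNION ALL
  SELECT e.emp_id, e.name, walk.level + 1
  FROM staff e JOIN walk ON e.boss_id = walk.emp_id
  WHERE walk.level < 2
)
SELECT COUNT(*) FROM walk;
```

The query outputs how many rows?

Base: emp_id=9 (Liam) at level 0.
Iteration 1: rows with boss_id in {9} -> Quinn (id 12, level 1).
Iteration 2: rows with boss_id in {12} -> Alice (id 13, level 2).
Iteration 3: level < 2 fails for all current rows; recursion stops.
Total rows emitted: 3.

3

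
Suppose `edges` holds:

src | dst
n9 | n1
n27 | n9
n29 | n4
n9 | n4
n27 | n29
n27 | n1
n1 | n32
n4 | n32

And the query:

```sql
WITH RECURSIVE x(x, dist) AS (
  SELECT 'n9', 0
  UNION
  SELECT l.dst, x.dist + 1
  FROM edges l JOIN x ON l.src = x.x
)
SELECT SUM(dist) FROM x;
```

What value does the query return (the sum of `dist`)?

Base: (n9, dist=0).
Iteration 1: edges from {n9} -> (n1, dist=1), (n4, dist=1).
Iteration 2: edges from {n1,n4} -> (n32, dist=2). [UNION drops 1 duplicate row(s)]
Iteration 3: no outgoing edges from {n32}; recursion stops.
SUM(dist) = 0 + 1 + 1 + 2 = 4.

4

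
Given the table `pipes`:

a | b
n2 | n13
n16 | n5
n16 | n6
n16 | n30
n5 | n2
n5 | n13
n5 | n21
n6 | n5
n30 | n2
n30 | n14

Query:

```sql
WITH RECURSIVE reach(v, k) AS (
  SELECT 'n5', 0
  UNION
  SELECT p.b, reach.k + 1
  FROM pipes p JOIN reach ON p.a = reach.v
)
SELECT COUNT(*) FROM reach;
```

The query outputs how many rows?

5

Base: (n5, k=0).
Iteration 1: edges from {n5} -> (n13, k=1), (n2, k=1), (n21, k=1).
Iteration 2: edges from {n13,n2,n21} -> (n13, k=2).
Iteration 3: no outgoing edges from {n13}; recursion stops.
Total rows emitted: 5.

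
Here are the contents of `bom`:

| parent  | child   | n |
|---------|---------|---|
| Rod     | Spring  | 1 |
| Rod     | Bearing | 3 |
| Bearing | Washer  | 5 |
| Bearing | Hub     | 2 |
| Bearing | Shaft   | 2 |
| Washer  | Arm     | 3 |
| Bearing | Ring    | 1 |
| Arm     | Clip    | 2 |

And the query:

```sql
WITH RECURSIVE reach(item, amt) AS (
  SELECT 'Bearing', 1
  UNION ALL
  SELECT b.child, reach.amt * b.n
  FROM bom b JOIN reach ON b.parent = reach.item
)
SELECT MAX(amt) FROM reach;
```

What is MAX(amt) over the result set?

30

Base: (Bearing, amt=1).
Iteration 1: components of {Bearing} -> Hub = 1*2 = 2, Ring = 1*1 = 1, Shaft = 1*2 = 2, Washer = 1*5 = 5.
Iteration 2: components of {Hub,Ring,Shaft,Washer} -> Arm = 5*3 = 15.
Iteration 3: components of {Arm} -> Clip = 15*2 = 30.
Iteration 4: no further components; recursion stops.
amt values: 1, 5, 2, 2, 1, 15, 30; the maximum is 30.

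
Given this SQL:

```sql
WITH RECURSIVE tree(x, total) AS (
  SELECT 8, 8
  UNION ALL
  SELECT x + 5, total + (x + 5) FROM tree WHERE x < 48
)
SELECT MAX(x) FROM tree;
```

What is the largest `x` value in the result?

48

Base: x=8, total=8.
Iteration 1: 8 < 48 holds -> x = 8 + 5 = 13, total = 8 + 13 = 21.
Iteration 2: 13 < 48 holds -> x = 13 + 5 = 18, total = 21 + 18 = 39.
Iteration 3: 18 < 48 holds -> x = 18 + 5 = 23, total = 39 + 23 = 62.
Iteration 4: 23 < 48 holds -> x = 23 + 5 = 28, total = 62 + 28 = 90.
Iteration 5: 28 < 48 holds -> x = 28 + 5 = 33, total = 90 + 33 = 123.
Iteration 6: 33 < 48 holds -> x = 33 + 5 = 38, total = 123 + 38 = 161.
Iteration 7: 38 < 48 holds -> x = 38 + 5 = 43, total = 161 + 43 = 204.
Iteration 8: 43 < 48 holds -> x = 43 + 5 = 48, total = 204 + 48 = 252.
Iteration 9: 48 < 48 fails; recursion stops.
x values: 8, 13, 18, 23, 28, 33, 38, 43, 48; the maximum is 48.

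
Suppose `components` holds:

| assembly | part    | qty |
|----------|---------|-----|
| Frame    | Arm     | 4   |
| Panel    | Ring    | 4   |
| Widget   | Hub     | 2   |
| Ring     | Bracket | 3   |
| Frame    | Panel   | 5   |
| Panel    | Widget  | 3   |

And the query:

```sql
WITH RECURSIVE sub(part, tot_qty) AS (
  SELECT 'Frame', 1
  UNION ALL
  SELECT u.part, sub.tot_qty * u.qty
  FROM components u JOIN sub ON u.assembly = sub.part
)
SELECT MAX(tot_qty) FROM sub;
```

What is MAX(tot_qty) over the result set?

60

Base: (Frame, tot_qty=1).
Iteration 1: components of {Frame} -> Arm = 1*4 = 4, Panel = 1*5 = 5.
Iteration 2: components of {Arm,Panel} -> Ring = 5*4 = 20, Widget = 5*3 = 15.
Iteration 3: components of {Ring,Widget} -> Bracket = 20*3 = 60, Hub = 15*2 = 30.
Iteration 4: no further components; recursion stops.
tot_qty values: 1, 5, 4, 15, 20, 30, 60; the maximum is 60.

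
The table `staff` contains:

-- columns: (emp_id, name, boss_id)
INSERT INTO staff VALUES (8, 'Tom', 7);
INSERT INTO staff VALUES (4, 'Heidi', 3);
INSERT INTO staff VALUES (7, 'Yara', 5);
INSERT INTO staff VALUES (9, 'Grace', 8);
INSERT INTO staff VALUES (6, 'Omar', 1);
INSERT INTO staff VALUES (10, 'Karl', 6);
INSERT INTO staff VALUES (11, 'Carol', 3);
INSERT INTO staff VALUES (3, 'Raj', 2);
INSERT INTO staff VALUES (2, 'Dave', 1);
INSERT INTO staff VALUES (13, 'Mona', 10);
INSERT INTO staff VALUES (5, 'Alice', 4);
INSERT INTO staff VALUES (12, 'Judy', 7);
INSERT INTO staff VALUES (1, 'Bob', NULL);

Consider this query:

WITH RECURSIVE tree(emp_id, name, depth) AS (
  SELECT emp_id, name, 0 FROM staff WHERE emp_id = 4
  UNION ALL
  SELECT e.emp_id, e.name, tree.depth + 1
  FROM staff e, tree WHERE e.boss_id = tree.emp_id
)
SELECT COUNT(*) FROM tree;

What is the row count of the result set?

6

Base: emp_id=4 (Heidi) at depth 0.
Iteration 1: rows with boss_id in {4} -> Alice (id 5, depth 1).
Iteration 2: rows with boss_id in {5} -> Yara (id 7, depth 2).
Iteration 3: rows with boss_id in {7} -> Tom (id 8, depth 3), Judy (id 12, depth 3).
Iteration 4: rows with boss_id in {8,12} -> Grace (id 9, depth 4).
Iteration 5: no rows with boss_id in {9}; recursion stops.
Total rows emitted: 6.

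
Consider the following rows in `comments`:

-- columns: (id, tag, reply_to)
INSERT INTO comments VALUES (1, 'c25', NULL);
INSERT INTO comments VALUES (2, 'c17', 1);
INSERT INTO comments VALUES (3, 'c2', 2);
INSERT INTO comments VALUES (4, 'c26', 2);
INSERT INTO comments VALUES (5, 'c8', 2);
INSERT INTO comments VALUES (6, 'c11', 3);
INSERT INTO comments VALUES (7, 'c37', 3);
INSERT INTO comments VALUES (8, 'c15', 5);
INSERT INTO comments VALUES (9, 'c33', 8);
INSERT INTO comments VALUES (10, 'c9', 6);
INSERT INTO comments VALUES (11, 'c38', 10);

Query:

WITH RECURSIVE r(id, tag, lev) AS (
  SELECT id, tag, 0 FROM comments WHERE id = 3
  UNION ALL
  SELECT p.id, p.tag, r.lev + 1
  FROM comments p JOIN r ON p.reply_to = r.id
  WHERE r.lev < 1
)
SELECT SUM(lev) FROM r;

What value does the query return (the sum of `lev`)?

Base: id=3 (c2) at lev 0.
Iteration 1: rows with reply_to in {3} -> c11 (id 6, lev 1), c37 (id 7, lev 1).
Iteration 2: lev < 1 fails for all current rows; recursion stops.
SUM(lev) = 0 + 1 + 1 = 2.

2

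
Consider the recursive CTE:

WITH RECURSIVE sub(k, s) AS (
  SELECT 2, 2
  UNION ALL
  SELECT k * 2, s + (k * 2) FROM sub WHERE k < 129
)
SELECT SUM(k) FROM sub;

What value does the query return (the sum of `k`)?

510

Base: k=2, s=2.
Iteration 1: 2 < 129 holds -> k = 2 * 2 = 4, s = 2 + 4 = 6.
Iteration 2: 4 < 129 holds -> k = 4 * 2 = 8, s = 6 + 8 = 14.
Iteration 3: 8 < 129 holds -> k = 8 * 2 = 16, s = 14 + 16 = 30.
Iteration 4: 16 < 129 holds -> k = 16 * 2 = 32, s = 30 + 32 = 62.
Iteration 5: 32 < 129 holds -> k = 32 * 2 = 64, s = 62 + 64 = 126.
Iteration 6: 64 < 129 holds -> k = 64 * 2 = 128, s = 126 + 128 = 254.
Iteration 7: 128 < 129 holds -> k = 128 * 2 = 256, s = 254 + 256 = 510.
Iteration 8: 256 < 129 fails; recursion stops.
SUM(k) = 2 + 4 + 8 + 16 + 32 + 64 + 128 + 256 = 510.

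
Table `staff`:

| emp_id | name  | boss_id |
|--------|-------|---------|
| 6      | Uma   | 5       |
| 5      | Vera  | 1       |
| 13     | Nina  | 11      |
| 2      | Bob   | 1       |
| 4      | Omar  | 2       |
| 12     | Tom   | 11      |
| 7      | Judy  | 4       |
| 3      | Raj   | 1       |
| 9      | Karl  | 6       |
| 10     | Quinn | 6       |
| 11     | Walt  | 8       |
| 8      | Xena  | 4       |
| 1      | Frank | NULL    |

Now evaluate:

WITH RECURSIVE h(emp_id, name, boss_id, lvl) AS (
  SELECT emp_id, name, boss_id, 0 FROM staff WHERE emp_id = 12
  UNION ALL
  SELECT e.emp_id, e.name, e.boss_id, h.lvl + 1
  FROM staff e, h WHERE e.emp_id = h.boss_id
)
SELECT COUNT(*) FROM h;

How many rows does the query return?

6

Base: emp_id=12 (Tom), boss_id=11, lvl 0.
Iteration 1: join on emp_id=11 -> Walt (id 11, boss_id=8, lvl 1).
Iteration 2: join on emp_id=8 -> Xena (id 8, boss_id=4, lvl 2).
Iteration 3: join on emp_id=4 -> Omar (id 4, boss_id=2, lvl 3).
Iteration 4: join on emp_id=2 -> Bob (id 2, boss_id=1, lvl 4).
Iteration 5: join on emp_id=1 -> Frank (id 1, boss_id=NULL, lvl 5).
Iteration 6: boss_id is NULL; no match; recursion stops.
Total rows emitted: 6.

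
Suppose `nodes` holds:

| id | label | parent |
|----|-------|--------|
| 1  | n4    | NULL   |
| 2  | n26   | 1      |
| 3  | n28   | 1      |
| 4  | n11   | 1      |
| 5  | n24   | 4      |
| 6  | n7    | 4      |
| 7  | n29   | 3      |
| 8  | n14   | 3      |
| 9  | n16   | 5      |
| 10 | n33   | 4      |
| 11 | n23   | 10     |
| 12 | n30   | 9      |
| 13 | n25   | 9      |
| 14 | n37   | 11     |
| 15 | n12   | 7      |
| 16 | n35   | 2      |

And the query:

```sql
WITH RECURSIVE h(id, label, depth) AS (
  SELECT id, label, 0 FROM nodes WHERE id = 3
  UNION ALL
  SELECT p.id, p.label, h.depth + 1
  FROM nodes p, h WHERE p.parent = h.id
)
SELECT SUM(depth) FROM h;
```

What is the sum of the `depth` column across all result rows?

Base: id=3 (n28) at depth 0.
Iteration 1: rows with parent in {3} -> n29 (id 7, depth 1), n14 (id 8, depth 1).
Iteration 2: rows with parent in {7,8} -> n12 (id 15, depth 2).
Iteration 3: no rows with parent in {15}; recursion stops.
SUM(depth) = 0 + 1 + 1 + 2 = 4.

4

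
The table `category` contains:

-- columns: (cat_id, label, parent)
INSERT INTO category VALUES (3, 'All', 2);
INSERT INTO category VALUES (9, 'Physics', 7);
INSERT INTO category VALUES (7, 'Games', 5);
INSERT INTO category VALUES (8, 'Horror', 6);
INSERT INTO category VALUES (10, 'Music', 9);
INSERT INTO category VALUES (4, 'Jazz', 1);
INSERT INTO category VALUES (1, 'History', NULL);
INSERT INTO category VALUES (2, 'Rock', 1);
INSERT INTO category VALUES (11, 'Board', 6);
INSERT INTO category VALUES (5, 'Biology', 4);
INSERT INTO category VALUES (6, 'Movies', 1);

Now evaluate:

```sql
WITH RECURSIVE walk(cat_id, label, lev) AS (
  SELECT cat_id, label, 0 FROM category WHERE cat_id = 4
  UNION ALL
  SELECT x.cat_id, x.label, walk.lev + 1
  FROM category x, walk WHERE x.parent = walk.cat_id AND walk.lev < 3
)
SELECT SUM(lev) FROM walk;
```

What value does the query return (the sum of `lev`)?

Base: cat_id=4 (Jazz) at lev 0.
Iteration 1: rows with parent in {4} -> Biology (id 5, lev 1).
Iteration 2: rows with parent in {5} -> Games (id 7, lev 2).
Iteration 3: rows with parent in {7} -> Physics (id 9, lev 3).
Iteration 4: lev < 3 fails for all current rows; recursion stops.
SUM(lev) = 0 + 1 + 2 + 3 = 6.

6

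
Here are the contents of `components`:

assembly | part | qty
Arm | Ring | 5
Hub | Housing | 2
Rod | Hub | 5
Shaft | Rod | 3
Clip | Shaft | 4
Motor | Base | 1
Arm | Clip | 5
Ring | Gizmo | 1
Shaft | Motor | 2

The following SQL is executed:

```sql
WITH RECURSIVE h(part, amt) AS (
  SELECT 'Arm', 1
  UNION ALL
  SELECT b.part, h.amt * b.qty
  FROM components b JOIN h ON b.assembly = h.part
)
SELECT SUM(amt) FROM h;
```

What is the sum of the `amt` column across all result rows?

Base: (Arm, amt=1).
Iteration 1: components of {Arm} -> Clip = 1*5 = 5, Ring = 1*5 = 5.
Iteration 2: components of {Clip,Ring} -> Gizmo = 5*1 = 5, Shaft = 5*4 = 20.
Iteration 3: components of {Gizmo,Shaft} -> Motor = 20*2 = 40, Rod = 20*3 = 60.
Iteration 4: components of {Motor,Rod} -> Base = 40*1 = 40, Hub = 60*5 = 300.
Iteration 5: components of {Base,Hub} -> Housing = 300*2 = 600.
Iteration 6: no further components; recursion stops.
SUM(amt) = 1 + 5 + 5 + 20 + 5 + 40 + 60 + 40 + 300 + 600 = 1076.

1076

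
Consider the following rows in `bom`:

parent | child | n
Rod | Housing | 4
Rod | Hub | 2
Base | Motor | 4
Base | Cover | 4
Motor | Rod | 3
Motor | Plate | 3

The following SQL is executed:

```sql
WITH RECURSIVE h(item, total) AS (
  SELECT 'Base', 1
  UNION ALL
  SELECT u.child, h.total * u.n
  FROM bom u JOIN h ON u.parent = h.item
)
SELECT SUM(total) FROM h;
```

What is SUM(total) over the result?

105

Base: (Base, total=1).
Iteration 1: components of {Base} -> Cover = 1*4 = 4, Motor = 1*4 = 4.
Iteration 2: components of {Cover,Motor} -> Plate = 4*3 = 12, Rod = 4*3 = 12.
Iteration 3: components of {Plate,Rod} -> Housing = 12*4 = 48, Hub = 12*2 = 24.
Iteration 4: no further components; recursion stops.
SUM(total) = 1 + 4 + 4 + 12 + 12 + 24 + 48 = 105.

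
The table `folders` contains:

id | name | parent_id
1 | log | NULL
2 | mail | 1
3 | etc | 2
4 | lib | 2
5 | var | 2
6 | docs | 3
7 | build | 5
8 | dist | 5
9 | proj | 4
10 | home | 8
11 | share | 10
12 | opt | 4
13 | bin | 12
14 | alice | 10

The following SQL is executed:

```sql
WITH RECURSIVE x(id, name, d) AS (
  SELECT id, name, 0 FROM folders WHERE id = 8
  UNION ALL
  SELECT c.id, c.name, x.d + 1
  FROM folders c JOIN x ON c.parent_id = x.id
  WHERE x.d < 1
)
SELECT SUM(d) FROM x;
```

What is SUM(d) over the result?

1

Base: id=8 (dist) at d 0.
Iteration 1: rows with parent_id in {8} -> home (id 10, d 1).
Iteration 2: d < 1 fails for all current rows; recursion stops.
SUM(d) = 0 + 1 = 1.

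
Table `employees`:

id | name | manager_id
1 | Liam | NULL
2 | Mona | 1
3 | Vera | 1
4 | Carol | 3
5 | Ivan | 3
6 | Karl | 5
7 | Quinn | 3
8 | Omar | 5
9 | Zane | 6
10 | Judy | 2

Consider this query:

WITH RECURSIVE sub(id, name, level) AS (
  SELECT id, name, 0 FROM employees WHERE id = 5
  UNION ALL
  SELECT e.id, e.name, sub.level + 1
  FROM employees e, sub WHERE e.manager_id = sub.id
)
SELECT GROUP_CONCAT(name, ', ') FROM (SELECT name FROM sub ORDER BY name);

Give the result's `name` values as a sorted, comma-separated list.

Base: id=5 (Ivan) at level 0.
Iteration 1: rows with manager_id in {5} -> Karl (id 6, level 1), Omar (id 8, level 1).
Iteration 2: rows with manager_id in {6,8} -> Zane (id 9, level 2).
Iteration 3: no rows with manager_id in {9}; recursion stops.

Ivan, Karl, Omar, Zane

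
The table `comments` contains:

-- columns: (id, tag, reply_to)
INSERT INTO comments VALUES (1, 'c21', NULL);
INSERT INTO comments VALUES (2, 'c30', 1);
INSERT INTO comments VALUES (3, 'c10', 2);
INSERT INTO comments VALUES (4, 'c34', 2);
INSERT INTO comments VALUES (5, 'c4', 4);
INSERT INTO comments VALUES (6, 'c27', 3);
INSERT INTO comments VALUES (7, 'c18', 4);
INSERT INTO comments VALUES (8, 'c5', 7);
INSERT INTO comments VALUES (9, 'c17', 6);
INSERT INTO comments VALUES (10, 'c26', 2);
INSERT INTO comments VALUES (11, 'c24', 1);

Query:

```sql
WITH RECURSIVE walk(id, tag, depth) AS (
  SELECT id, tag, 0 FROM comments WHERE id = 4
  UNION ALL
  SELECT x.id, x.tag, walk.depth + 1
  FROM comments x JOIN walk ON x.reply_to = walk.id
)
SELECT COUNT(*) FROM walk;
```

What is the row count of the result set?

Base: id=4 (c34) at depth 0.
Iteration 1: rows with reply_to in {4} -> c4 (id 5, depth 1), c18 (id 7, depth 1).
Iteration 2: rows with reply_to in {5,7} -> c5 (id 8, depth 2).
Iteration 3: no rows with reply_to in {8}; recursion stops.
Total rows emitted: 4.

4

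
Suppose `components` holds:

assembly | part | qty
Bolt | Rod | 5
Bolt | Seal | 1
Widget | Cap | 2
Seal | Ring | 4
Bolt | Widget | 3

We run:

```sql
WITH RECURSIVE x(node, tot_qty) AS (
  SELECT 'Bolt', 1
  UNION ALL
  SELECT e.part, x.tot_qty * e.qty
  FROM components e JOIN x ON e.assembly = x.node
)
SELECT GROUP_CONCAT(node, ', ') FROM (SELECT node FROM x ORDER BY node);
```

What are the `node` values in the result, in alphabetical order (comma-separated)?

Base: (Bolt, tot_qty=1).
Iteration 1: components of {Bolt} -> Rod = 1*5 = 5, Seal = 1*1 = 1, Widget = 1*3 = 3.
Iteration 2: components of {Rod,Seal,Widget} -> Cap = 3*2 = 6, Ring = 1*4 = 4.
Iteration 3: no further components; recursion stops.

Bolt, Cap, Ring, Rod, Seal, Widget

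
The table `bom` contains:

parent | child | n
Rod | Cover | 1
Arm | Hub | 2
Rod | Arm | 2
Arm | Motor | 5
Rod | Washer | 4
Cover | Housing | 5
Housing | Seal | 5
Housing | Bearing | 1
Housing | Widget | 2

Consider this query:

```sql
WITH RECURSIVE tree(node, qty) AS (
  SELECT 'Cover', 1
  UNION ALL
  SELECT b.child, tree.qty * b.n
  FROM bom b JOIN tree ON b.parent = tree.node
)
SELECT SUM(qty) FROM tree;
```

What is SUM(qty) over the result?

Base: (Cover, qty=1).
Iteration 1: components of {Cover} -> Housing = 1*5 = 5.
Iteration 2: components of {Housing} -> Bearing = 5*1 = 5, Seal = 5*5 = 25, Widget = 5*2 = 10.
Iteration 3: no further components; recursion stops.
SUM(qty) = 1 + 5 + 5 + 10 + 25 = 46.

46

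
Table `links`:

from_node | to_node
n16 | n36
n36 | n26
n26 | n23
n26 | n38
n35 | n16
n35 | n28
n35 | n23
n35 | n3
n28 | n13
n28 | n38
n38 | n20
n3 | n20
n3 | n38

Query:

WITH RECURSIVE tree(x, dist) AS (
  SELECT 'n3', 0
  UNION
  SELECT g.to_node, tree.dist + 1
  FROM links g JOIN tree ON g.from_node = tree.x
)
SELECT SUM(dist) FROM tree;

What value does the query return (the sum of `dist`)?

4

Base: (n3, dist=0).
Iteration 1: edges from {n3} -> (n20, dist=1), (n38, dist=1).
Iteration 2: edges from {n20,n38} -> (n20, dist=2).
Iteration 3: no outgoing edges from {n20}; recursion stops.
SUM(dist) = 0 + 1 + 1 + 2 = 4.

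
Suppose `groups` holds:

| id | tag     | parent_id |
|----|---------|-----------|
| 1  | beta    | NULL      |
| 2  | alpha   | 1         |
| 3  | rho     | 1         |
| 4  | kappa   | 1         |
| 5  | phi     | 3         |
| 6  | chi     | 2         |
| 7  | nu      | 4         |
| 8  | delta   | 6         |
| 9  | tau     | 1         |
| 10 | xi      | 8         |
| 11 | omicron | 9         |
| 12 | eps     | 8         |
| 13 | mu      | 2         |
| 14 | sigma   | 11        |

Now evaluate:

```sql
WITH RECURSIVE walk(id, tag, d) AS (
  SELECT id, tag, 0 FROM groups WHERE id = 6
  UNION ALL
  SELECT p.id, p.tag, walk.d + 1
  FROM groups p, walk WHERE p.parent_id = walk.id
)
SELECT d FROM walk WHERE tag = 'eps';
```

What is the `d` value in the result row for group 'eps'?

Base: id=6 (chi) at d 0.
Iteration 1: rows with parent_id in {6} -> delta (id 8, d 1).
Iteration 2: rows with parent_id in {8} -> xi (id 10, d 2), eps (id 12, d 2).
Iteration 3: no rows with parent_id in {10,12}; recursion stops.

2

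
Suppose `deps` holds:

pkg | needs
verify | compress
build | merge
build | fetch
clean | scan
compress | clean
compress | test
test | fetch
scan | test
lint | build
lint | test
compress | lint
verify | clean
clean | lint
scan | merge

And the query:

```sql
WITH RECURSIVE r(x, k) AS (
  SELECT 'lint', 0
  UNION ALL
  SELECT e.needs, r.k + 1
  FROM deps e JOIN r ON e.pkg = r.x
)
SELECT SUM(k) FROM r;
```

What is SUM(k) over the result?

8

Base: (lint, k=0).
Iteration 1: edges from {lint} -> (build, k=1), (test, k=1).
Iteration 2: edges from {build,test} -> (fetch, k=2) x2, (merge, k=2). [UNION ALL keeps all 3 new rows, including repeats]
Iteration 3: no outgoing edges from {fetch,merge}; recursion stops.
SUM(k) = 0 + 1 + 1 + 2 + 2 + 2 = 8.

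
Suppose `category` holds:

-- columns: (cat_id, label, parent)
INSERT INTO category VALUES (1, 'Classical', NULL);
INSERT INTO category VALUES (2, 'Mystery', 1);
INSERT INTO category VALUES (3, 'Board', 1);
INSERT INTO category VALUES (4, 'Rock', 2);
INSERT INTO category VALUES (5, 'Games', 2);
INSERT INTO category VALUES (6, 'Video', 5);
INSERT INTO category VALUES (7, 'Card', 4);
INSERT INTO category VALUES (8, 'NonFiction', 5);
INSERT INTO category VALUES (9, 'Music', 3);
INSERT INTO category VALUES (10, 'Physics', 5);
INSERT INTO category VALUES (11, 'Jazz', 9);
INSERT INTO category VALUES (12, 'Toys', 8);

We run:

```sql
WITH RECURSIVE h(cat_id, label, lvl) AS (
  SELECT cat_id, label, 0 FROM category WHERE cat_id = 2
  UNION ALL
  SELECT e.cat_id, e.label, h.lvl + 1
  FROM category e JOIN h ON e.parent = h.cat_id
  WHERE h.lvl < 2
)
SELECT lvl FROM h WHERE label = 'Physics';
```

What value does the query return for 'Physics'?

Base: cat_id=2 (Mystery) at lvl 0.
Iteration 1: rows with parent in {2} -> Rock (id 4, lvl 1), Games (id 5, lvl 1).
Iteration 2: rows with parent in {4,5} -> Video (id 6, lvl 2), Card (id 7, lvl 2), NonFiction (id 8, lvl 2), Physics (id 10, lvl 2).
Iteration 3: lvl < 2 fails for all current rows; recursion stops.

2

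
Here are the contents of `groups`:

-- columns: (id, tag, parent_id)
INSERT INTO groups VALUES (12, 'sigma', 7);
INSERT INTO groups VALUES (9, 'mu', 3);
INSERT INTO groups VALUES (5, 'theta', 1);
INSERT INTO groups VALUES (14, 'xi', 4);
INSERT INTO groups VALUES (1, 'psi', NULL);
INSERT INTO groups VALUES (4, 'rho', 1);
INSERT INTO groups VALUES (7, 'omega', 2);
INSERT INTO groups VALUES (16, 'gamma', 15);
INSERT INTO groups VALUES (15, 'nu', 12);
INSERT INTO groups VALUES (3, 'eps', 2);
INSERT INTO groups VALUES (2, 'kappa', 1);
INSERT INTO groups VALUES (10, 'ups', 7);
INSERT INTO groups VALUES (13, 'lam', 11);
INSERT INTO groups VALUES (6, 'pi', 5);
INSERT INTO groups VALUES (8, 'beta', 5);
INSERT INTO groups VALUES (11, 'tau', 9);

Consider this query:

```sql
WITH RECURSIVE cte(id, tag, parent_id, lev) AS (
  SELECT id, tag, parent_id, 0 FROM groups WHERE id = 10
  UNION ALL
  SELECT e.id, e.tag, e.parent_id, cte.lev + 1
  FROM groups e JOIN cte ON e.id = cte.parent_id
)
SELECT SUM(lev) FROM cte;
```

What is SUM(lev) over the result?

Base: id=10 (ups), parent_id=7, lev 0.
Iteration 1: join on id=7 -> omega (id 7, parent_id=2, lev 1).
Iteration 2: join on id=2 -> kappa (id 2, parent_id=1, lev 2).
Iteration 3: join on id=1 -> psi (id 1, parent_id=NULL, lev 3).
Iteration 4: parent_id is NULL; no match; recursion stops.
SUM(lev) = 0 + 1 + 2 + 3 = 6.

6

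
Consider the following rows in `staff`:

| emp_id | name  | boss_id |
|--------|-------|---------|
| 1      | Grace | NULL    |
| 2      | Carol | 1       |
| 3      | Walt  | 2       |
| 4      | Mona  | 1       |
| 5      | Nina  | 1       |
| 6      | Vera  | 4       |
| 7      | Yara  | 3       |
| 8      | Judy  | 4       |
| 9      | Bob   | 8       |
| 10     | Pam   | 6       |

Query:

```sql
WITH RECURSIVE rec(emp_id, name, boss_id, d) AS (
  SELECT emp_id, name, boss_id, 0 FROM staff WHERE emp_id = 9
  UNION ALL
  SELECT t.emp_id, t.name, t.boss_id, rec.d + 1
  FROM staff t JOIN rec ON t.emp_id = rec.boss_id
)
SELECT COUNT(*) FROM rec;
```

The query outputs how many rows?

Base: emp_id=9 (Bob), boss_id=8, d 0.
Iteration 1: join on emp_id=8 -> Judy (id 8, boss_id=4, d 1).
Iteration 2: join on emp_id=4 -> Mona (id 4, boss_id=1, d 2).
Iteration 3: join on emp_id=1 -> Grace (id 1, boss_id=NULL, d 3).
Iteration 4: boss_id is NULL; no match; recursion stops.
Total rows emitted: 4.

4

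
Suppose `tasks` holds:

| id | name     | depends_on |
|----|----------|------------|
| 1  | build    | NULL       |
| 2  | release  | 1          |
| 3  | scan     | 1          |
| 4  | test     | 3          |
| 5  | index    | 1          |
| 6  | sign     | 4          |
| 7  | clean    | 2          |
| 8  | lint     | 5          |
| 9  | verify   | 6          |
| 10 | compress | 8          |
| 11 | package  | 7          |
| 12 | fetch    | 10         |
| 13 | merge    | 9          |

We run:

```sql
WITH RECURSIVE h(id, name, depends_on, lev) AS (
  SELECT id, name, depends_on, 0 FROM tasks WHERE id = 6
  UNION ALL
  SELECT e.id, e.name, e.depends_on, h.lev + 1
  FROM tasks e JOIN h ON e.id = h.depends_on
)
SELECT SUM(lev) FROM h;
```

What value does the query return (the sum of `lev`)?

6

Base: id=6 (sign), depends_on=4, lev 0.
Iteration 1: join on id=4 -> test (id 4, depends_on=3, lev 1).
Iteration 2: join on id=3 -> scan (id 3, depends_on=1, lev 2).
Iteration 3: join on id=1 -> build (id 1, depends_on=NULL, lev 3).
Iteration 4: depends_on is NULL; no match; recursion stops.
SUM(lev) = 0 + 1 + 2 + 3 = 6.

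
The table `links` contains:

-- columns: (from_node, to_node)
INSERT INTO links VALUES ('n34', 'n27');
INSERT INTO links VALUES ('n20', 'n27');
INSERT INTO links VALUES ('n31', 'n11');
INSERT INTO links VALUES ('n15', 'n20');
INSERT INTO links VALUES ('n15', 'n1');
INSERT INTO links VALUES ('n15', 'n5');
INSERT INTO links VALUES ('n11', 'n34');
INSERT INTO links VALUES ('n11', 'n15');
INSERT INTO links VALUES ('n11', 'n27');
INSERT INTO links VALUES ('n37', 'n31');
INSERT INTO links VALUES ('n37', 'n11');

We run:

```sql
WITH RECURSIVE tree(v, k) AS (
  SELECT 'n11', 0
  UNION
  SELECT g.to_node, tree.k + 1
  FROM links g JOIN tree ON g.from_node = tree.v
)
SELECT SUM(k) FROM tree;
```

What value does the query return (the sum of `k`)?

14

Base: (n11, k=0).
Iteration 1: edges from {n11} -> (n15, k=1), (n27, k=1), (n34, k=1).
Iteration 2: edges from {n15,n27,n34} -> (n1, k=2), (n20, k=2), (n27, k=2), (n5, k=2).
Iteration 3: edges from {n1,n20,n27,n5} -> (n27, k=3).
Iteration 4: no outgoing edges from {n27}; recursion stops.
SUM(k) = 0 + 1 + 1 + 1 + 2 + 2 + 2 + 2 + 3 = 14.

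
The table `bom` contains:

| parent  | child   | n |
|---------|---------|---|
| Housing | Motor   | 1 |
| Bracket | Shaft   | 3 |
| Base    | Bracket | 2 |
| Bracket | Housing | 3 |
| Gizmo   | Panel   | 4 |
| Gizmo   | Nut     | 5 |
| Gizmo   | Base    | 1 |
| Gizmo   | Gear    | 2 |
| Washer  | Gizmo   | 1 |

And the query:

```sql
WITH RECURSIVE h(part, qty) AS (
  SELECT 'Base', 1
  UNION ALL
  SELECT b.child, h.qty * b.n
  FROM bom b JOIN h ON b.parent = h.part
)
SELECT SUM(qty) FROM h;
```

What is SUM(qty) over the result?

Base: (Base, qty=1).
Iteration 1: components of {Base} -> Bracket = 1*2 = 2.
Iteration 2: components of {Bracket} -> Housing = 2*3 = 6, Shaft = 2*3 = 6.
Iteration 3: components of {Housing,Shaft} -> Motor = 6*1 = 6.
Iteration 4: no further components; recursion stops.
SUM(qty) = 1 + 2 + 6 + 6 + 6 = 21.

21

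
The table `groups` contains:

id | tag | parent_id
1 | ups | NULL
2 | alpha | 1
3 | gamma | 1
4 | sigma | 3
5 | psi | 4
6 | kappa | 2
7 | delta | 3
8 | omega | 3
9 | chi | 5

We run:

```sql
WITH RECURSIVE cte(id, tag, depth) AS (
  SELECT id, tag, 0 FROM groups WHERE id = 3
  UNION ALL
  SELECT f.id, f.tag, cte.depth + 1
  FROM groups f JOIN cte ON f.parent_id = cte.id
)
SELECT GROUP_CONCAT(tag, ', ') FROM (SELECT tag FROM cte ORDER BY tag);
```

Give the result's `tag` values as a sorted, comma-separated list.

Base: id=3 (gamma) at depth 0.
Iteration 1: rows with parent_id in {3} -> sigma (id 4, depth 1), delta (id 7, depth 1), omega (id 8, depth 1).
Iteration 2: rows with parent_id in {4,7,8} -> psi (id 5, depth 2).
Iteration 3: rows with parent_id in {5} -> chi (id 9, depth 3).
Iteration 4: no rows with parent_id in {9}; recursion stops.

chi, delta, gamma, omega, psi, sigma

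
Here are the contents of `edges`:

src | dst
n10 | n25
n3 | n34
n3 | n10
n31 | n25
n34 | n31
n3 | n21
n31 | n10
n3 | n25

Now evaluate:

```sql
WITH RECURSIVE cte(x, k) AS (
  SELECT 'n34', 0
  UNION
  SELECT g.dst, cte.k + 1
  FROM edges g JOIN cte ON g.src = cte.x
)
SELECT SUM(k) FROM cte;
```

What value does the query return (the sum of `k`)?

Base: (n34, k=0).
Iteration 1: edges from {n34} -> (n31, k=1).
Iteration 2: edges from {n31} -> (n10, k=2), (n25, k=2).
Iteration 3: edges from {n10,n25} -> (n25, k=3).
Iteration 4: no outgoing edges from {n25}; recursion stops.
SUM(k) = 0 + 1 + 2 + 2 + 3 = 8.

8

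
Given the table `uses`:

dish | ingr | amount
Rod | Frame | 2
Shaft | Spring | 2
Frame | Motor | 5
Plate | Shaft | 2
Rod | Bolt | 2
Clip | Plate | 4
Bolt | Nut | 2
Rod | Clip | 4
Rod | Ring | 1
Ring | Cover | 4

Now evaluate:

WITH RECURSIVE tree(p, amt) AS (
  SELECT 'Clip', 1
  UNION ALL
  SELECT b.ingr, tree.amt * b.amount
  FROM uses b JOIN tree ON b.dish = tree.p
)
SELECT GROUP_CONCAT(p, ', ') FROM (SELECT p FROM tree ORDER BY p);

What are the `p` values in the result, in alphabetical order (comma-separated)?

Base: (Clip, amt=1).
Iteration 1: components of {Clip} -> Plate = 1*4 = 4.
Iteration 2: components of {Plate} -> Shaft = 4*2 = 8.
Iteration 3: components of {Shaft} -> Spring = 8*2 = 16.
Iteration 4: no further components; recursion stops.

Clip, Plate, Shaft, Spring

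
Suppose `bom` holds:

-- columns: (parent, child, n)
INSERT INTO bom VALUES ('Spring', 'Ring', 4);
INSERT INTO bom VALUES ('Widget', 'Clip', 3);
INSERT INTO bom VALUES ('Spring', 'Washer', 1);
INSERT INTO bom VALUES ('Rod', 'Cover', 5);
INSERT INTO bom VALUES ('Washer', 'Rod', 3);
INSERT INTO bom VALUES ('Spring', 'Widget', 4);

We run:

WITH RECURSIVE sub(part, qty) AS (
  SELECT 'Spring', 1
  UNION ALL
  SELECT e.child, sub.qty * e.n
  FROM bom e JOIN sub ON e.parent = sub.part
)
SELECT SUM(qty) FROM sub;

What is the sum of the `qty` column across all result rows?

Base: (Spring, qty=1).
Iteration 1: components of {Spring} -> Ring = 1*4 = 4, Washer = 1*1 = 1, Widget = 1*4 = 4.
Iteration 2: components of {Ring,Washer,Widget} -> Clip = 4*3 = 12, Rod = 1*3 = 3.
Iteration 3: components of {Clip,Rod} -> Cover = 3*5 = 15.
Iteration 4: no further components; recursion stops.
SUM(qty) = 1 + 1 + 4 + 4 + 3 + 12 + 15 = 40.

40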